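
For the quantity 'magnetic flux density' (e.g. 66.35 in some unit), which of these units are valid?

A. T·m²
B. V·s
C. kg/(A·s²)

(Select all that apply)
C

magnetic flux density has SI base units: kg / (A * s^2)

Checking each option against kg / (A * s^2):
  A. T·m²: ✗ does not match
  B. V·s: ✗ does not match
  C. kg/(A·s²): ✓ matches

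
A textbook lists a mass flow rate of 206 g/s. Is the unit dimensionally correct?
Yes

mass flow rate has SI base units: kg / s
g/s reduces to the same SI base units, so it is a valid unit for mass flow rate.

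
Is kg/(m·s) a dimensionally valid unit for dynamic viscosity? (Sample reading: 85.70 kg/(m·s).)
Yes

dynamic viscosity has SI base units: kg / (m * s)
kg/(m·s) reduces to the same SI base units, so it is a valid unit for dynamic viscosity.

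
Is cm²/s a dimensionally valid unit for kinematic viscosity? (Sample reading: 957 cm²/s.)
Yes

kinematic viscosity has SI base units: m^2 / s
cm²/s reduces to the same SI base units, so it is a valid unit for kinematic viscosity.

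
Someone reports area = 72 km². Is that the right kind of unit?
Yes

area has SI base units: m^2
km² reduces to the same SI base units, so it is a valid unit for area.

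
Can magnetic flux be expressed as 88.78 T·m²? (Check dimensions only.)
Yes

magnetic flux has SI base units: kg * m^2 / (A * s^2)
T·m² reduces to the same SI base units, so it is a valid unit for magnetic flux.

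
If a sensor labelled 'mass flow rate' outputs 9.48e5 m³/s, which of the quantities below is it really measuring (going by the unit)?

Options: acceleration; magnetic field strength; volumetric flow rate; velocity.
volumetric flow rate

mass flow rate should have units dimensionally equivalent to kg / s (e.g. kg/s).
The given unit 'm³/s' reduces to m^3 / s. Of the listed options, that is the dimensionality of volumetric flow rate.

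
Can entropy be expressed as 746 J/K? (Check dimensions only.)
Yes

entropy has SI base units: kg * m^2 / (s^2 * K)
J/K reduces to the same SI base units, so it is a valid unit for entropy.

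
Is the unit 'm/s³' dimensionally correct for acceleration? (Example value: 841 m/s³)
No

acceleration has SI base units: m / s^2
m/s³ does NOT reduce to m / s^2; a valid unit for acceleration would be e.g. m/s².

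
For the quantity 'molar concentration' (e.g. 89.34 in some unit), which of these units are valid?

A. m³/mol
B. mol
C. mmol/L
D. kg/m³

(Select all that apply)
C

molar concentration has SI base units: mol / m^3

Checking each option against mol / m^3:
  A. m³/mol: ✗ does not match
  B. mol: ✗ does not match
  C. mmol/L: ✓ matches
  D. kg/m³: ✗ does not match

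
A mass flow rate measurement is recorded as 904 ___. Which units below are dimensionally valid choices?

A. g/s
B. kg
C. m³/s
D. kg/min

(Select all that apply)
A, D

mass flow rate has SI base units: kg / s

Checking each option against kg / s:
  A. g/s: ✓ matches
  B. kg: ✗ does not match
  C. m³/s: ✗ does not match
  D. kg/min: ✓ matches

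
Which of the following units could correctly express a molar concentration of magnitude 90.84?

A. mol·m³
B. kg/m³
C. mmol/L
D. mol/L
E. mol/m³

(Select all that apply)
C, D, E

molar concentration has SI base units: mol / m^3

Checking each option against mol / m^3:
  A. mol·m³: ✗ does not match
  B. kg/m³: ✗ does not match
  C. mmol/L: ✓ matches
  D. mol/L: ✓ matches
  E. mol/m³: ✓ matches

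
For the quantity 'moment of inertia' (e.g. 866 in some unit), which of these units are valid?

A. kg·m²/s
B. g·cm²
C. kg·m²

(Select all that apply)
B, C

moment of inertia has SI base units: kg * m^2

Checking each option against kg * m^2:
  A. kg·m²/s: ✗ does not match
  B. g·cm²: ✓ matches
  C. kg·m²: ✓ matches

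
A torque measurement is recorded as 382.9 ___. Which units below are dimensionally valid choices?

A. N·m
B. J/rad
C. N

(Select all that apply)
A, B

torque has SI base units: kg * m^2 / s^2

Checking each option against kg * m^2 / s^2:
  A. N·m: ✓ matches
  B. J/rad: ✓ matches
  C. N: ✗ does not match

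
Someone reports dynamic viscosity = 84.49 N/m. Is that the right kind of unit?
No

dynamic viscosity has SI base units: kg / (m * s)
N/m does NOT reduce to kg / (m * s); a valid unit for dynamic viscosity would be e.g. Pa·s.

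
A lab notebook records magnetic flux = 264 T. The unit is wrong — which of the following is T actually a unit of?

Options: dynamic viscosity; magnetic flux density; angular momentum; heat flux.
magnetic flux density

magnetic flux should have units dimensionally equivalent to kg * m^2 / (A * s^2) (e.g. Wb).
The given unit 'T' reduces to kg / (A * s^2). Of the listed options, that is the dimensionality of magnetic flux density.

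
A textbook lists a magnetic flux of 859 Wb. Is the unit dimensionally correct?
Yes

magnetic flux has SI base units: kg * m^2 / (A * s^2)
Wb reduces to the same SI base units, so it is a valid unit for magnetic flux.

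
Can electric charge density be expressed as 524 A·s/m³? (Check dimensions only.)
Yes

electric charge density has SI base units: A * s / m^3
A·s/m³ reduces to the same SI base units, so it is a valid unit for electric charge density.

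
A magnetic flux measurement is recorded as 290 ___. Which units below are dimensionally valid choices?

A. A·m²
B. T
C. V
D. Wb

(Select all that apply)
D

magnetic flux has SI base units: kg * m^2 / (A * s^2)

Checking each option against kg * m^2 / (A * s^2):
  A. A·m²: ✗ does not match
  B. T: ✗ does not match
  C. V: ✗ does not match
  D. Wb: ✓ matches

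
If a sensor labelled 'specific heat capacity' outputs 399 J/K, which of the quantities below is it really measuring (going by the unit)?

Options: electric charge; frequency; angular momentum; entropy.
entropy

specific heat capacity should have units dimensionally equivalent to m^2 / (s^2 * K) (e.g. J/(kg·K)).
The given unit 'J/K' reduces to kg * m^2 / (s^2 * K). Of the listed options, that is the dimensionality of entropy.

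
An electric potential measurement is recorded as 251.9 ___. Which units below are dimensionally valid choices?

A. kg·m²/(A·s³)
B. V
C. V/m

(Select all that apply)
A, B

electric potential has SI base units: kg * m^2 / (A * s^3)

Checking each option against kg * m^2 / (A * s^3):
  A. kg·m²/(A·s³): ✓ matches
  B. V: ✓ matches
  C. V/m: ✗ does not match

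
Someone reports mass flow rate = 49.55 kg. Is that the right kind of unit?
No

mass flow rate has SI base units: kg / s
kg does NOT reduce to kg / s; a valid unit for mass flow rate would be e.g. kg/s.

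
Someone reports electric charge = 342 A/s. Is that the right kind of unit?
No

electric charge has SI base units: A * s
A/s does NOT reduce to A * s; a valid unit for electric charge would be e.g. C.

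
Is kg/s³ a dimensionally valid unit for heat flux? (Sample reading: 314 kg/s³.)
Yes

heat flux has SI base units: kg / s^3
kg/s³ reduces to the same SI base units, so it is a valid unit for heat flux.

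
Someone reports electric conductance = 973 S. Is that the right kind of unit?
Yes

electric conductance has SI base units: A^2 * s^3 / (kg * m^2)
S reduces to the same SI base units, so it is a valid unit for electric conductance.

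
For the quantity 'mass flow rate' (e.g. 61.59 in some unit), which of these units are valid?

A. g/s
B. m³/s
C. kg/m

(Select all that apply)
A

mass flow rate has SI base units: kg / s

Checking each option against kg / s:
  A. g/s: ✓ matches
  B. m³/s: ✗ does not match
  C. kg/m: ✗ does not match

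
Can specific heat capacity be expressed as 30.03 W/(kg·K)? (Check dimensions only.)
No

specific heat capacity has SI base units: m^2 / (s^2 * K)
W/(kg·K) does NOT reduce to m^2 / (s^2 * K); a valid unit for specific heat capacity would be e.g. J/(kg·K).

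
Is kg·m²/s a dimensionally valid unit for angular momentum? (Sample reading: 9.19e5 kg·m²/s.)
Yes

angular momentum has SI base units: kg * m^2 / s
kg·m²/s reduces to the same SI base units, so it is a valid unit for angular momentum.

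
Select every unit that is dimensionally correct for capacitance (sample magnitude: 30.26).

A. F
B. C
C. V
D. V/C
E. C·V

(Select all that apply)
A

capacitance has SI base units: A^2 * s^4 / (kg * m^2)

Checking each option against A^2 * s^4 / (kg * m^2):
  A. F: ✓ matches
  B. C: ✗ does not match
  C. V: ✗ does not match
  D. V/C: ✗ does not match
  E. C·V: ✗ does not match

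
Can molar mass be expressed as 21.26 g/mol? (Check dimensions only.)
Yes

molar mass has SI base units: kg / mol
g/mol reduces to the same SI base units, so it is a valid unit for molar mass.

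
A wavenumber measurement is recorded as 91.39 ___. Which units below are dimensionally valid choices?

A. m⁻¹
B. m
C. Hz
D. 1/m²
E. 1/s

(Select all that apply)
A

wavenumber has SI base units: 1 / m

Checking each option against 1 / m:
  A. m⁻¹: ✓ matches
  B. m: ✗ does not match
  C. Hz: ✗ does not match
  D. 1/m²: ✗ does not match
  E. 1/s: ✗ does not match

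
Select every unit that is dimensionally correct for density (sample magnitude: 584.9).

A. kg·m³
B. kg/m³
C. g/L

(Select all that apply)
B, C

density has SI base units: kg / m^3

Checking each option against kg / m^3:
  A. kg·m³: ✗ does not match
  B. kg/m³: ✓ matches
  C. g/L: ✓ matches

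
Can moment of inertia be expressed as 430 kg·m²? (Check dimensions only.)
Yes

moment of inertia has SI base units: kg * m^2
kg·m² reduces to the same SI base units, so it is a valid unit for moment of inertia.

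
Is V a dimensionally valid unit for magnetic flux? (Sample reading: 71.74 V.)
No

magnetic flux has SI base units: kg * m^2 / (A * s^2)
V does NOT reduce to kg * m^2 / (A * s^2); a valid unit for magnetic flux would be e.g. Wb.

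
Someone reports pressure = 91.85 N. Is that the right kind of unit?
No

pressure has SI base units: kg / (m * s^2)
N does NOT reduce to kg / (m * s^2); a valid unit for pressure would be e.g. Pa.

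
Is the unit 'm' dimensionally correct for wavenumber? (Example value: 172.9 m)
No

wavenumber has SI base units: 1 / m
m does NOT reduce to 1 / m; a valid unit for wavenumber would be e.g. 1/m.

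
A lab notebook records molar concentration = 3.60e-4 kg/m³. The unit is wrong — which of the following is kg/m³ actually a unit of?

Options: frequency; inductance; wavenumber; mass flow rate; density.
density

molar concentration should have units dimensionally equivalent to mol / m^3 (e.g. mol/m³).
The given unit 'kg/m³' reduces to kg / m^3. Of the listed options, that is the dimensionality of density.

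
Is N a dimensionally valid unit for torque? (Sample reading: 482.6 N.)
No

torque has SI base units: kg * m^2 / s^2
N does NOT reduce to kg * m^2 / s^2; a valid unit for torque would be e.g. N·m.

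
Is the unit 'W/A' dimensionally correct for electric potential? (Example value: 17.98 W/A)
Yes

electric potential has SI base units: kg * m^2 / (A * s^3)
W/A reduces to the same SI base units, so it is a valid unit for electric potential.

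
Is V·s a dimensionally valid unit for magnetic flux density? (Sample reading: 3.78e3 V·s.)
No

magnetic flux density has SI base units: kg / (A * s^2)
V·s does NOT reduce to kg / (A * s^2); a valid unit for magnetic flux density would be e.g. T.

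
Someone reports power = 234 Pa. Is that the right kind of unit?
No

power has SI base units: kg * m^2 / s^3
Pa does NOT reduce to kg * m^2 / s^3; a valid unit for power would be e.g. W.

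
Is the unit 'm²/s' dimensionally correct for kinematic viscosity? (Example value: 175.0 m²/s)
Yes

kinematic viscosity has SI base units: m^2 / s
m²/s reduces to the same SI base units, so it is a valid unit for kinematic viscosity.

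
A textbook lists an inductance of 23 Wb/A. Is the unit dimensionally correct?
Yes

inductance has SI base units: kg * m^2 / (A^2 * s^2)
Wb/A reduces to the same SI base units, so it is a valid unit for inductance.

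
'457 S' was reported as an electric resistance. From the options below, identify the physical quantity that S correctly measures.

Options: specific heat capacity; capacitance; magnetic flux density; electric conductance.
electric conductance

electric resistance should have units dimensionally equivalent to kg * m^2 / (A^2 * s^3) (e.g. Ω).
The given unit 'S' reduces to A^2 * s^3 / (kg * m^2). Of the listed options, that is the dimensionality of electric conductance.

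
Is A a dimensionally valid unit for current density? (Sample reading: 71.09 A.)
No

current density has SI base units: A / m^2
A does NOT reduce to A / m^2; a valid unit for current density would be e.g. A/m².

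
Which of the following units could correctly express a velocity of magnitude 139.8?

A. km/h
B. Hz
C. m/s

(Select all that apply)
A, C

velocity has SI base units: m / s

Checking each option against m / s:
  A. km/h: ✓ matches
  B. Hz: ✗ does not match
  C. m/s: ✓ matches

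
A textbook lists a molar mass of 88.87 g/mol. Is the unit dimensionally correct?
Yes

molar mass has SI base units: kg / mol
g/mol reduces to the same SI base units, so it is a valid unit for molar mass.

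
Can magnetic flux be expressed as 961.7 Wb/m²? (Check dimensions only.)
No

magnetic flux has SI base units: kg * m^2 / (A * s^2)
Wb/m² does NOT reduce to kg * m^2 / (A * s^2); a valid unit for magnetic flux would be e.g. Wb.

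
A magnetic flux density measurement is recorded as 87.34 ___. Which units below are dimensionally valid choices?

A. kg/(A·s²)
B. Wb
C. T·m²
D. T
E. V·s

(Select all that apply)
A, D

magnetic flux density has SI base units: kg / (A * s^2)

Checking each option against kg / (A * s^2):
  A. kg/(A·s²): ✓ matches
  B. Wb: ✗ does not match
  C. T·m²: ✗ does not match
  D. T: ✓ matches
  E. V·s: ✗ does not match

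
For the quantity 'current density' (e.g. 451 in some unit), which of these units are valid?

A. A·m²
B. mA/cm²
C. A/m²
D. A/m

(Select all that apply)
B, C

current density has SI base units: A / m^2

Checking each option against A / m^2:
  A. A·m²: ✗ does not match
  B. mA/cm²: ✓ matches
  C. A/m²: ✓ matches
  D. A/m: ✗ does not match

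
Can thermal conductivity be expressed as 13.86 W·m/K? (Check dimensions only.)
No

thermal conductivity has SI base units: kg * m / (s^3 * K)
W·m/K does NOT reduce to kg * m / (s^3 * K); a valid unit for thermal conductivity would be e.g. W/(m·K).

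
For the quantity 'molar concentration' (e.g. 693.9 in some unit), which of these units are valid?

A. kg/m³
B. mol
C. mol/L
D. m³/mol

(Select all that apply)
C

molar concentration has SI base units: mol / m^3

Checking each option against mol / m^3:
  A. kg/m³: ✗ does not match
  B. mol: ✗ does not match
  C. mol/L: ✓ matches
  D. m³/mol: ✗ does not match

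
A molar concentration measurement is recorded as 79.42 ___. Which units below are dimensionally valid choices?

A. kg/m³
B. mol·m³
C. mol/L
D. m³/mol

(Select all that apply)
C

molar concentration has SI base units: mol / m^3

Checking each option against mol / m^3:
  A. kg/m³: ✗ does not match
  B. mol·m³: ✗ does not match
  C. mol/L: ✓ matches
  D. m³/mol: ✗ does not match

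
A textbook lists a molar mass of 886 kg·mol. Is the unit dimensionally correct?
No

molar mass has SI base units: kg / mol
kg·mol does NOT reduce to kg / mol; a valid unit for molar mass would be e.g. kg/mol.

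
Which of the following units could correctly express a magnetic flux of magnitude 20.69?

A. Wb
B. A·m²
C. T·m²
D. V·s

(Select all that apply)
A, C, D

magnetic flux has SI base units: kg * m^2 / (A * s^2)

Checking each option against kg * m^2 / (A * s^2):
  A. Wb: ✓ matches
  B. A·m²: ✗ does not match
  C. T·m²: ✓ matches
  D. V·s: ✓ matches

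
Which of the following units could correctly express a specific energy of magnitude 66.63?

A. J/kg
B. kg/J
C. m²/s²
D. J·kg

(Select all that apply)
A, C

specific energy has SI base units: m^2 / s^2

Checking each option against m^2 / s^2:
  A. J/kg: ✓ matches
  B. kg/J: ✗ does not match
  C. m²/s²: ✓ matches
  D. J·kg: ✗ does not match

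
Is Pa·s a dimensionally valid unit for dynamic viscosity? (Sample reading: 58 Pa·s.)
Yes

dynamic viscosity has SI base units: kg / (m * s)
Pa·s reduces to the same SI base units, so it is a valid unit for dynamic viscosity.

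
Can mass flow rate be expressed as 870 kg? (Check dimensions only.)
No

mass flow rate has SI base units: kg / s
kg does NOT reduce to kg / s; a valid unit for mass flow rate would be e.g. kg/s.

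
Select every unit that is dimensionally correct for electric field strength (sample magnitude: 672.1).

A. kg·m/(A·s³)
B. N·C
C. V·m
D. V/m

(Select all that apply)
A, D

electric field strength has SI base units: kg * m / (A * s^3)

Checking each option against kg * m / (A * s^3):
  A. kg·m/(A·s³): ✓ matches
  B. N·C: ✗ does not match
  C. V·m: ✗ does not match
  D. V/m: ✓ matches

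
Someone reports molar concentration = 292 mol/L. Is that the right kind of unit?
Yes

molar concentration has SI base units: mol / m^3
mol/L reduces to the same SI base units, so it is a valid unit for molar concentration.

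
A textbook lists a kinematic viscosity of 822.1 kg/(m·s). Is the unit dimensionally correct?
No

kinematic viscosity has SI base units: m^2 / s
kg/(m·s) does NOT reduce to m^2 / s; a valid unit for kinematic viscosity would be e.g. m²/s.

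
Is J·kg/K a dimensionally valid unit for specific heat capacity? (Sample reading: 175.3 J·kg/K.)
No

specific heat capacity has SI base units: m^2 / (s^2 * K)
J·kg/K does NOT reduce to m^2 / (s^2 * K); a valid unit for specific heat capacity would be e.g. J/(kg·K).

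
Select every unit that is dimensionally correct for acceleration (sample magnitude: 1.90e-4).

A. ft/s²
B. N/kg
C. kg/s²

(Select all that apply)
A, B

acceleration has SI base units: m / s^2

Checking each option against m / s^2:
  A. ft/s²: ✓ matches
  B. N/kg: ✓ matches
  C. kg/s²: ✗ does not match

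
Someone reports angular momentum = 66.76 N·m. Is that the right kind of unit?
No

angular momentum has SI base units: kg * m^2 / s
N·m does NOT reduce to kg * m^2 / s; a valid unit for angular momentum would be e.g. kg·m²/s.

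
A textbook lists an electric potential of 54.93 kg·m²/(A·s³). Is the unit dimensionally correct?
Yes

electric potential has SI base units: kg * m^2 / (A * s^3)
kg·m²/(A·s³) reduces to the same SI base units, so it is a valid unit for electric potential.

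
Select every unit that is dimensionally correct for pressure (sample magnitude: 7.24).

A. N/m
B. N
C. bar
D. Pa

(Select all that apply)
C, D

pressure has SI base units: kg / (m * s^2)

Checking each option against kg / (m * s^2):
  A. N/m: ✗ does not match
  B. N: ✗ does not match
  C. bar: ✓ matches
  D. Pa: ✓ matches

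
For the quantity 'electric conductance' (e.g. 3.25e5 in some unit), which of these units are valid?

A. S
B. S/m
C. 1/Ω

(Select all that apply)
A, C

electric conductance has SI base units: A^2 * s^3 / (kg * m^2)

Checking each option against A^2 * s^3 / (kg * m^2):
  A. S: ✓ matches
  B. S/m: ✗ does not match
  C. 1/Ω: ✓ matches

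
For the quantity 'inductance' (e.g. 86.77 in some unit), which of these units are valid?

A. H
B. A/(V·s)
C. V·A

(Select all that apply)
A

inductance has SI base units: kg * m^2 / (A^2 * s^2)

Checking each option against kg * m^2 / (A^2 * s^2):
  A. H: ✓ matches
  B. A/(V·s): ✗ does not match
  C. V·A: ✗ does not match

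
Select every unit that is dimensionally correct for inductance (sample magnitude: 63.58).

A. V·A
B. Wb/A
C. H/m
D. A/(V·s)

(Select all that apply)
B

inductance has SI base units: kg * m^2 / (A^2 * s^2)

Checking each option against kg * m^2 / (A^2 * s^2):
  A. V·A: ✗ does not match
  B. Wb/A: ✓ matches
  C. H/m: ✗ does not match
  D. A/(V·s): ✗ does not match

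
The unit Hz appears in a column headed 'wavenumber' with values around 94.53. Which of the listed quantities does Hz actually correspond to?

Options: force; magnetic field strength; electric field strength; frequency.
frequency

wavenumber should have units dimensionally equivalent to 1 / m (e.g. 1/m).
The given unit 'Hz' reduces to 1 / s. Of the listed options, that is the dimensionality of frequency.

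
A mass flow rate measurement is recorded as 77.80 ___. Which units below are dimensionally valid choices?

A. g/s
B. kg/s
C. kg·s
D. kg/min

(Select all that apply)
A, B, D

mass flow rate has SI base units: kg / s

Checking each option against kg / s:
  A. g/s: ✓ matches
  B. kg/s: ✓ matches
  C. kg·s: ✗ does not match
  D. kg/min: ✓ matches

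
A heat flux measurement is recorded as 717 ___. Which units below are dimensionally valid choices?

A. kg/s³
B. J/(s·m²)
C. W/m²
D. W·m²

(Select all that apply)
A, B, C

heat flux has SI base units: kg / s^3

Checking each option against kg / s^3:
  A. kg/s³: ✓ matches
  B. J/(s·m²): ✓ matches
  C. W/m²: ✓ matches
  D. W·m²: ✗ does not match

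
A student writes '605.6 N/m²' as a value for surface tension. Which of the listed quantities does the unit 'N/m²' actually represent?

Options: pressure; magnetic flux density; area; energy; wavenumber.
pressure

surface tension should have units dimensionally equivalent to kg / s^2 (e.g. N/m).
The given unit 'N/m²' reduces to kg / (m * s^2). Of the listed options, that is the dimensionality of pressure.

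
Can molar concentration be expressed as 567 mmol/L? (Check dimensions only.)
Yes

molar concentration has SI base units: mol / m^3
mmol/L reduces to the same SI base units, so it is a valid unit for molar concentration.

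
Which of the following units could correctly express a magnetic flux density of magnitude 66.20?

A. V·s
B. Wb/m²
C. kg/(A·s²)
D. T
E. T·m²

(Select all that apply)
B, C, D

magnetic flux density has SI base units: kg / (A * s^2)

Checking each option against kg / (A * s^2):
  A. V·s: ✗ does not match
  B. Wb/m²: ✓ matches
  C. kg/(A·s²): ✓ matches
  D. T: ✓ matches
  E. T·m²: ✗ does not match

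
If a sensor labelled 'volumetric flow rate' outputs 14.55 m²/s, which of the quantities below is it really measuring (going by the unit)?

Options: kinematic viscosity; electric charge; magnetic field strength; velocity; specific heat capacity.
kinematic viscosity

volumetric flow rate should have units dimensionally equivalent to m^3 / s (e.g. m³/s).
The given unit 'm²/s' reduces to m^2 / s. Of the listed options, that is the dimensionality of kinematic viscosity.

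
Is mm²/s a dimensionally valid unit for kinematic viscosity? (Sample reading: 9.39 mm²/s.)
Yes

kinematic viscosity has SI base units: m^2 / s
mm²/s reduces to the same SI base units, so it is a valid unit for kinematic viscosity.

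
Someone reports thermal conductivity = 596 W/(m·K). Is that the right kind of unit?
Yes

thermal conductivity has SI base units: kg * m / (s^3 * K)
W/(m·K) reduces to the same SI base units, so it is a valid unit for thermal conductivity.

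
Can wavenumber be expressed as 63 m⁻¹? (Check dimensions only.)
Yes

wavenumber has SI base units: 1 / m
m⁻¹ reduces to the same SI base units, so it is a valid unit for wavenumber.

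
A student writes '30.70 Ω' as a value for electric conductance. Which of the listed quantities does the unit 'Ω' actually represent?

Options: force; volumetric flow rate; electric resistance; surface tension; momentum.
electric resistance

electric conductance should have units dimensionally equivalent to A^2 * s^3 / (kg * m^2) (e.g. S).
The given unit 'Ω' reduces to kg * m^2 / (A^2 * s^3). Of the listed options, that is the dimensionality of electric resistance.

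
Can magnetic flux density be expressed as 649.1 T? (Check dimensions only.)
Yes

magnetic flux density has SI base units: kg / (A * s^2)
T reduces to the same SI base units, so it is a valid unit for magnetic flux density.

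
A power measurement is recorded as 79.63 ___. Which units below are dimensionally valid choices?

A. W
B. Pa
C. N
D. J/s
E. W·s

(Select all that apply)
A, D

power has SI base units: kg * m^2 / s^3

Checking each option against kg * m^2 / s^3:
  A. W: ✓ matches
  B. Pa: ✗ does not match
  C. N: ✗ does not match
  D. J/s: ✓ matches
  E. W·s: ✗ does not match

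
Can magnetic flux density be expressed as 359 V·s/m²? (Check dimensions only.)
Yes

magnetic flux density has SI base units: kg / (A * s^2)
V·s/m² reduces to the same SI base units, so it is a valid unit for magnetic flux density.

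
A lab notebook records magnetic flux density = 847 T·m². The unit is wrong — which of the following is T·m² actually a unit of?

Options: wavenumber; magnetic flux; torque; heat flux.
magnetic flux

magnetic flux density should have units dimensionally equivalent to kg / (A * s^2) (e.g. T).
The given unit 'T·m²' reduces to kg * m^2 / (A * s^2). Of the listed options, that is the dimensionality of magnetic flux.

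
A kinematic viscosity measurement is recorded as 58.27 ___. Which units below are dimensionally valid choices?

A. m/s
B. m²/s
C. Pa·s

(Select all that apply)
B

kinematic viscosity has SI base units: m^2 / s

Checking each option against m^2 / s:
  A. m/s: ✗ does not match
  B. m²/s: ✓ matches
  C. Pa·s: ✗ does not match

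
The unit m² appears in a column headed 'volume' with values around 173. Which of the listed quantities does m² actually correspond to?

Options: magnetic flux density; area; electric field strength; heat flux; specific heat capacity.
area

volume should have units dimensionally equivalent to m^3 (e.g. m³).
The given unit 'm²' reduces to m^2. Of the listed options, that is the dimensionality of area.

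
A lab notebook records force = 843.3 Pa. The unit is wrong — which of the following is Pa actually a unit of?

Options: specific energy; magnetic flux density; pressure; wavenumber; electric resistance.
pressure

force should have units dimensionally equivalent to kg * m / s^2 (e.g. N).
The given unit 'Pa' reduces to kg / (m * s^2). Of the listed options, that is the dimensionality of pressure.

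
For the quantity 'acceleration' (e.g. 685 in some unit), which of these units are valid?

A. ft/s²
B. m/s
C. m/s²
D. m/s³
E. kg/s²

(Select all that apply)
A, C

acceleration has SI base units: m / s^2

Checking each option against m / s^2:
  A. ft/s²: ✓ matches
  B. m/s: ✗ does not match
  C. m/s²: ✓ matches
  D. m/s³: ✗ does not match
  E. kg/s²: ✗ does not match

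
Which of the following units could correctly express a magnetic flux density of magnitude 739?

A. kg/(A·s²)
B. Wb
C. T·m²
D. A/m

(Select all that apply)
A

magnetic flux density has SI base units: kg / (A * s^2)

Checking each option against kg / (A * s^2):
  A. kg/(A·s²): ✓ matches
  B. Wb: ✗ does not match
  C. T·m²: ✗ does not match
  D. A/m: ✗ does not match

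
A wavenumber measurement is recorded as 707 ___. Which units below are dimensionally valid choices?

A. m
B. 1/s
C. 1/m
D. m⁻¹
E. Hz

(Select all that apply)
C, D

wavenumber has SI base units: 1 / m

Checking each option against 1 / m:
  A. m: ✗ does not match
  B. 1/s: ✗ does not match
  C. 1/m: ✓ matches
  D. m⁻¹: ✓ matches
  E. Hz: ✗ does not match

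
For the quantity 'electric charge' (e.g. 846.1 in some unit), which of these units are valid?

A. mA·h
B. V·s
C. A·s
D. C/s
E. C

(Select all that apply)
A, C, E

electric charge has SI base units: A * s

Checking each option against A * s:
  A. mA·h: ✓ matches
  B. V·s: ✗ does not match
  C. A·s: ✓ matches
  D. C/s: ✗ does not match
  E. C: ✓ matches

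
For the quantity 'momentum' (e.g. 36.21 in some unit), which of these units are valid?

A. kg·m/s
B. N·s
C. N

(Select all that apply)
A, B

momentum has SI base units: kg * m / s

Checking each option against kg * m / s:
  A. kg·m/s: ✓ matches
  B. N·s: ✓ matches
  C. N: ✗ does not match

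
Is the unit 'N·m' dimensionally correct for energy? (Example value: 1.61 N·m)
Yes

energy has SI base units: kg * m^2 / s^2
N·m reduces to the same SI base units, so it is a valid unit for energy.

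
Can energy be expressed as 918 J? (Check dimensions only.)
Yes

energy has SI base units: kg * m^2 / s^2
J reduces to the same SI base units, so it is a valid unit for energy.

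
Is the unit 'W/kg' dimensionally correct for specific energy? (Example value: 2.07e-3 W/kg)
No

specific energy has SI base units: m^2 / s^2
W/kg does NOT reduce to m^2 / s^2; a valid unit for specific energy would be e.g. J/kg.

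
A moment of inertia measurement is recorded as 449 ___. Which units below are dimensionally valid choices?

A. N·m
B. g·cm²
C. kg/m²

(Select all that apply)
B

moment of inertia has SI base units: kg * m^2

Checking each option against kg * m^2:
  A. N·m: ✗ does not match
  B. g·cm²: ✓ matches
  C. kg/m²: ✗ does not match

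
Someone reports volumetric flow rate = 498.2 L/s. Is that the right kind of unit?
Yes

volumetric flow rate has SI base units: m^3 / s
L/s reduces to the same SI base units, so it is a valid unit for volumetric flow rate.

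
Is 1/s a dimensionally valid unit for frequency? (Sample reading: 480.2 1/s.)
Yes

frequency has SI base units: 1 / s
1/s reduces to the same SI base units, so it is a valid unit for frequency.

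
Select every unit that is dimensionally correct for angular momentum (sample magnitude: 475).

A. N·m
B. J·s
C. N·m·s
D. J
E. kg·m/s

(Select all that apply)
B, C

angular momentum has SI base units: kg * m^2 / s

Checking each option against kg * m^2 / s:
  A. N·m: ✗ does not match
  B. J·s: ✓ matches
  C. N·m·s: ✓ matches
  D. J: ✗ does not match
  E. kg·m/s: ✗ does not match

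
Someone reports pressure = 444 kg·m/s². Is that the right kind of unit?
No

pressure has SI base units: kg / (m * s^2)
kg·m/s² does NOT reduce to kg / (m * s^2); a valid unit for pressure would be e.g. Pa.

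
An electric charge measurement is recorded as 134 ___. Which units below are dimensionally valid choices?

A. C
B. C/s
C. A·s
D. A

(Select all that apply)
A, C

electric charge has SI base units: A * s

Checking each option against A * s:
  A. C: ✓ matches
  B. C/s: ✗ does not match
  C. A·s: ✓ matches
  D. A: ✗ does not match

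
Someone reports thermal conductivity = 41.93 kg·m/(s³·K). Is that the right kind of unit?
Yes

thermal conductivity has SI base units: kg * m / (s^3 * K)
kg·m/(s³·K) reduces to the same SI base units, so it is a valid unit for thermal conductivity.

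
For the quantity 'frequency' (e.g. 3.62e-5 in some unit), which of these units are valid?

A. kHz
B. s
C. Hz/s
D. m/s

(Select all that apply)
A

frequency has SI base units: 1 / s

Checking each option against 1 / s:
  A. kHz: ✓ matches
  B. s: ✗ does not match
  C. Hz/s: ✗ does not match
  D. m/s: ✗ does not match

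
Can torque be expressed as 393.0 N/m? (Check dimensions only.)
No

torque has SI base units: kg * m^2 / s^2
N/m does NOT reduce to kg * m^2 / s^2; a valid unit for torque would be e.g. N·m.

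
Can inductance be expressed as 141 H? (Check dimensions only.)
Yes

inductance has SI base units: kg * m^2 / (A^2 * s^2)
H reduces to the same SI base units, so it is a valid unit for inductance.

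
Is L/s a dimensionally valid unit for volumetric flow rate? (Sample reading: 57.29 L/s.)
Yes

volumetric flow rate has SI base units: m^3 / s
L/s reduces to the same SI base units, so it is a valid unit for volumetric flow rate.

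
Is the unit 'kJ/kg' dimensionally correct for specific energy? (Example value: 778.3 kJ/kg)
Yes

specific energy has SI base units: m^2 / s^2
kJ/kg reduces to the same SI base units, so it is a valid unit for specific energy.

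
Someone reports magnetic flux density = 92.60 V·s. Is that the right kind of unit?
No

magnetic flux density has SI base units: kg / (A * s^2)
V·s does NOT reduce to kg / (A * s^2); a valid unit for magnetic flux density would be e.g. T.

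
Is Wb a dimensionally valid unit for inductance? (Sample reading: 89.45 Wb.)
No

inductance has SI base units: kg * m^2 / (A^2 * s^2)
Wb does NOT reduce to kg * m^2 / (A^2 * s^2); a valid unit for inductance would be e.g. H.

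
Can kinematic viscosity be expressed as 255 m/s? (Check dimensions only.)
No

kinematic viscosity has SI base units: m^2 / s
m/s does NOT reduce to m^2 / s; a valid unit for kinematic viscosity would be e.g. m²/s.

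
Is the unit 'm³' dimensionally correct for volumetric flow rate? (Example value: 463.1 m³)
No

volumetric flow rate has SI base units: m^3 / s
m³ does NOT reduce to m^3 / s; a valid unit for volumetric flow rate would be e.g. m³/s.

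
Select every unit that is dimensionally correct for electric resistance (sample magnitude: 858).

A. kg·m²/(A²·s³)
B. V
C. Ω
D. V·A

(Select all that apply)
A, C

electric resistance has SI base units: kg * m^2 / (A^2 * s^3)

Checking each option against kg * m^2 / (A^2 * s^3):
  A. kg·m²/(A²·s³): ✓ matches
  B. V: ✗ does not match
  C. Ω: ✓ matches
  D. V·A: ✗ does not match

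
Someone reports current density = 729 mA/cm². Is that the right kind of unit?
Yes

current density has SI base units: A / m^2
mA/cm² reduces to the same SI base units, so it is a valid unit for current density.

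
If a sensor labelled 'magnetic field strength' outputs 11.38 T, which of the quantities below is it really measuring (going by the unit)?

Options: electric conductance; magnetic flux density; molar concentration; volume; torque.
magnetic flux density

magnetic field strength should have units dimensionally equivalent to A / m (e.g. A/m).
The given unit 'T' reduces to kg / (A * s^2). Of the listed options, that is the dimensionality of magnetic flux density.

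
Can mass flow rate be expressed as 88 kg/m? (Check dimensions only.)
No

mass flow rate has SI base units: kg / s
kg/m does NOT reduce to kg / s; a valid unit for mass flow rate would be e.g. kg/s.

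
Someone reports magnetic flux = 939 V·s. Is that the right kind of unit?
Yes

magnetic flux has SI base units: kg * m^2 / (A * s^2)
V·s reduces to the same SI base units, so it is a valid unit for magnetic flux.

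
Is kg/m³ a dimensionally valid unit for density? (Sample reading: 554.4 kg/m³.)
Yes

density has SI base units: kg / m^3
kg/m³ reduces to the same SI base units, so it is a valid unit for density.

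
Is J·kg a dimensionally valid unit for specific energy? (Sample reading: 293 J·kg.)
No

specific energy has SI base units: m^2 / s^2
J·kg does NOT reduce to m^2 / s^2; a valid unit for specific energy would be e.g. J/kg.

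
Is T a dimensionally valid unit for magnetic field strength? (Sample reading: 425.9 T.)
No

magnetic field strength has SI base units: A / m
T does NOT reduce to A / m; a valid unit for magnetic field strength would be e.g. A/m.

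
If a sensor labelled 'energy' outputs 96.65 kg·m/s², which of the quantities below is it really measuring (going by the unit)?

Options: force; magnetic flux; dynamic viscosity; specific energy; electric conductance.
force

energy should have units dimensionally equivalent to kg * m^2 / s^2 (e.g. J).
The given unit 'kg·m/s²' reduces to kg * m / s^2. Of the listed options, that is the dimensionality of force.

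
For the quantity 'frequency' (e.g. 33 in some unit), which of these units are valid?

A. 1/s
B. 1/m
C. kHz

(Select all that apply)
A, C

frequency has SI base units: 1 / s

Checking each option against 1 / s:
  A. 1/s: ✓ matches
  B. 1/m: ✗ does not match
  C. kHz: ✓ matches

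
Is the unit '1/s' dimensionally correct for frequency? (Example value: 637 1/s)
Yes

frequency has SI base units: 1 / s
1/s reduces to the same SI base units, so it is a valid unit for frequency.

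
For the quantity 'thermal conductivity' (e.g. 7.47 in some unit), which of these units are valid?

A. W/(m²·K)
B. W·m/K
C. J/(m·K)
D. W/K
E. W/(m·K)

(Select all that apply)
E

thermal conductivity has SI base units: kg * m / (s^3 * K)

Checking each option against kg * m / (s^3 * K):
  A. W/(m²·K): ✗ does not match
  B. W·m/K: ✗ does not match
  C. J/(m·K): ✗ does not match
  D. W/K: ✗ does not match
  E. W/(m·K): ✓ matches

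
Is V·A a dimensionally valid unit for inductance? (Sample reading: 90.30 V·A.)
No

inductance has SI base units: kg * m^2 / (A^2 * s^2)
V·A does NOT reduce to kg * m^2 / (A^2 * s^2); a valid unit for inductance would be e.g. H.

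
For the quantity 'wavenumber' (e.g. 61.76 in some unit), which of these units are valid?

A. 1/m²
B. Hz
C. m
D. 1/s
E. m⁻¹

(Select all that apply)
E

wavenumber has SI base units: 1 / m

Checking each option against 1 / m:
  A. 1/m²: ✗ does not match
  B. Hz: ✗ does not match
  C. m: ✗ does not match
  D. 1/s: ✗ does not match
  E. m⁻¹: ✓ matches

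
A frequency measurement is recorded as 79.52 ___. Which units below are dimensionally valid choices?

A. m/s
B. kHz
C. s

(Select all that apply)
B

frequency has SI base units: 1 / s

Checking each option against 1 / s:
  A. m/s: ✗ does not match
  B. kHz: ✓ matches
  C. s: ✗ does not match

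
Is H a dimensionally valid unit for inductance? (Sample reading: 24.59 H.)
Yes

inductance has SI base units: kg * m^2 / (A^2 * s^2)
H reduces to the same SI base units, so it is a valid unit for inductance.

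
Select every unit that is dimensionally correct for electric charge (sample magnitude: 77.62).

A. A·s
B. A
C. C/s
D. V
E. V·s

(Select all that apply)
A

electric charge has SI base units: A * s

Checking each option against A * s:
  A. A·s: ✓ matches
  B. A: ✗ does not match
  C. C/s: ✗ does not match
  D. V: ✗ does not match
  E. V·s: ✗ does not match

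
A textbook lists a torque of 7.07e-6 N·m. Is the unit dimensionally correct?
Yes

torque has SI base units: kg * m^2 / s^2
N·m reduces to the same SI base units, so it is a valid unit for torque.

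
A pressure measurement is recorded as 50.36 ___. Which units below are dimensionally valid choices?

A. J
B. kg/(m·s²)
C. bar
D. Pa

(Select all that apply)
B, C, D

pressure has SI base units: kg / (m * s^2)

Checking each option against kg / (m * s^2):
  A. J: ✗ does not match
  B. kg/(m·s²): ✓ matches
  C. bar: ✓ matches
  D. Pa: ✓ matches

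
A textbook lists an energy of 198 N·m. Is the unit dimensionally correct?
Yes

energy has SI base units: kg * m^2 / s^2
N·m reduces to the same SI base units, so it is a valid unit for energy.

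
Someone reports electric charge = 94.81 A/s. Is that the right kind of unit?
No

electric charge has SI base units: A * s
A/s does NOT reduce to A * s; a valid unit for electric charge would be e.g. C.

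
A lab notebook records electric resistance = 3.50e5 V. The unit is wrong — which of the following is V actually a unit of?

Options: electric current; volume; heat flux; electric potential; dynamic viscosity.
electric potential

electric resistance should have units dimensionally equivalent to kg * m^2 / (A^2 * s^3) (e.g. Ω).
The given unit 'V' reduces to kg * m^2 / (A * s^3). Of the listed options, that is the dimensionality of electric potential.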